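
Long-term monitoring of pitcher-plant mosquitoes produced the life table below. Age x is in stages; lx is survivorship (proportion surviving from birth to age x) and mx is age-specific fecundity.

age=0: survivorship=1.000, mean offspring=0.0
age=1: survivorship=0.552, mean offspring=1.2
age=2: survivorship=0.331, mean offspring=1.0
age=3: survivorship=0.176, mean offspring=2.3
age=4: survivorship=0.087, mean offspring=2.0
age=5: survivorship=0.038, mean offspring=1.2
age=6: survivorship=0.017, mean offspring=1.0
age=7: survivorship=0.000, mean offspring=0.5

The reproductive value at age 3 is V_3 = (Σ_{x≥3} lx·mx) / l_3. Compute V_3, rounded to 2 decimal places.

lx·mx for x ≥ 3: 0.4048, 0.174, 0.0456, 0.017, 0 → sum = 0.6414
V_3 = 0.6414 / l_3 = 0.6414 / 0.176 = 3.644318… → 3.64

3.64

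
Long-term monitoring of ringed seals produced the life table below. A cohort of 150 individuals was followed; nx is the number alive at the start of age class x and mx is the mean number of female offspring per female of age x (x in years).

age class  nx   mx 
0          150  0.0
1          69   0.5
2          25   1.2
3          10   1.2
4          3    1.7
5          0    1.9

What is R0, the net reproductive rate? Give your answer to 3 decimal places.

lx = nx/n0 = nx/150: 1, 0.46, 0.16667…, 0.06667…, 0.02, 0
lx·mx by age: 0, 0.23, 0.2…, 0.08…, 0.034, 0
R0 = Σ lx·mx = 0.544… → 0.544

0.544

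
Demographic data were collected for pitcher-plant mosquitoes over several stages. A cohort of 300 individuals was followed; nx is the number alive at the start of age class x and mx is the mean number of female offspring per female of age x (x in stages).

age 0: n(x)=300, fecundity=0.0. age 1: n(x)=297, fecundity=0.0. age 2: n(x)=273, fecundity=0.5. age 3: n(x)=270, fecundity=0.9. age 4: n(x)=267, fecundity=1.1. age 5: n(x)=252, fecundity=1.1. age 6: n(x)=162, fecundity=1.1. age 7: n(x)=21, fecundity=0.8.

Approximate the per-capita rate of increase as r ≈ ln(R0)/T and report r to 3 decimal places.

lx = nx/n0 = nx/300: 1, 0.99, 0.91, 0.9, 0.89, 0.84, 0.54, 0.07
R0 = Σ lx·mx = 0 + 0 + 0.455 + 0.81 + 0.979 + 0.924 + 0.594 + 0.056 = 3.818
Σ x·lx·mx = 15.832; T = 15.832/3.818 = 4.14667…
r ≈ ln(R0)/T = ln(3.818)/4.14667… = 0.32308… → 0.323

0.323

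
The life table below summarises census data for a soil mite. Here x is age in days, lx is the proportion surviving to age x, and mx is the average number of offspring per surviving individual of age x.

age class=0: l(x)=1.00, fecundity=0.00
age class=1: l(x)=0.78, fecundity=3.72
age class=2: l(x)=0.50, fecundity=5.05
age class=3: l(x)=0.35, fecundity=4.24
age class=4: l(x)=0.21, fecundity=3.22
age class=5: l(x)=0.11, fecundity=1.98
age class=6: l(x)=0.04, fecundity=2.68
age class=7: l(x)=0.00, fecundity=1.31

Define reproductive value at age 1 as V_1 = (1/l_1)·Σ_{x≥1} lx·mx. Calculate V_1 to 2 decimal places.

10.14

lx·mx for x ≥ 1: 2.9016, 2.525, 1.484, 0.6762, 0.2178, 0.1072, 0 → sum = 7.9118
V_1 = 7.9118 / l_1 = 7.9118 / 0.78 = 10.143333… → 10.14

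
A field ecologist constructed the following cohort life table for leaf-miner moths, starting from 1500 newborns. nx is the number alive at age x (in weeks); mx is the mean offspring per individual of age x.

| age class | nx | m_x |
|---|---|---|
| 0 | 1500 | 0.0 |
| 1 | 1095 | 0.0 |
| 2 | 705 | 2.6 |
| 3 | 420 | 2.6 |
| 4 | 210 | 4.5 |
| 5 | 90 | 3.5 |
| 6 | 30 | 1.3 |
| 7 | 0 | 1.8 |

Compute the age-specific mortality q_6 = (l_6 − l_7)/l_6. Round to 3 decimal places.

lx = nx/n0 = nx/1500: 1, 0.73, 0.47, 0.28, 0.14, 0.06, 0.02, 0
q_6 = (l_6 − l_7) / l_6 = (0.02 − 0) / 0.02
     = 0.02 / 0.02 = 1 → 1.000

1.000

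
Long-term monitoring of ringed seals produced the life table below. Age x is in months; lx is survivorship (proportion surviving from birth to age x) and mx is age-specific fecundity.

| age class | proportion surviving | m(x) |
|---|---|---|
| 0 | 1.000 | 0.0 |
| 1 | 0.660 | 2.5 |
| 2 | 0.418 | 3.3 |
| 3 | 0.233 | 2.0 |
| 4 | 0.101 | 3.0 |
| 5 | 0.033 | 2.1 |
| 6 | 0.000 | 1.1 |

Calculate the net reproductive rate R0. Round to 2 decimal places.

lx·mx by age: 0, 1.65, 1.3794, 0.466, 0.303, 0.0693, 0
R0 = Σ lx·mx = 3.8677 → 3.87

3.87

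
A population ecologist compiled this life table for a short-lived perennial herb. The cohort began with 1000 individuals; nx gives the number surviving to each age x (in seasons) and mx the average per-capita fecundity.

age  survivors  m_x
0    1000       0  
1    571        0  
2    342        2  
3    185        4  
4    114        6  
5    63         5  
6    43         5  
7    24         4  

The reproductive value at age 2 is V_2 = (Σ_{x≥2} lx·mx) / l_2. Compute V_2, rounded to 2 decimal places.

lx = nx/n0 = nx/1000: 1, 0.571, 0.342, 0.185, 0.114, 0.063, 0.043, 0.024
lx·mx for x ≥ 2: 0.684, 0.74, 0.684, 0.315, 0.215, 0.096 → sum = 2.734
V_2 = 2.734 / l_2 = 2.734 / 0.342 = 7.994152… → 7.99

7.99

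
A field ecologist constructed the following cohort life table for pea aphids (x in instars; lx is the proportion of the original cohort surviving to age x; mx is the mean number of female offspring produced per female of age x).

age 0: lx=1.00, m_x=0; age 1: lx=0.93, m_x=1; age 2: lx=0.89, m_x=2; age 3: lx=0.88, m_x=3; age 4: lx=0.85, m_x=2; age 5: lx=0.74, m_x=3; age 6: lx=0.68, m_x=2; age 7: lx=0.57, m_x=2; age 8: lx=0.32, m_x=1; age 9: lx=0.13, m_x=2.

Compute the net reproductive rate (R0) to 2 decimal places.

lx·mx by age: 0, 0.93, 1.78, 2.64, 1.7, 2.22, 1.36, 1.14, 0.32, 0.26
R0 = Σ lx·mx = 12.35 → 12.35

12.35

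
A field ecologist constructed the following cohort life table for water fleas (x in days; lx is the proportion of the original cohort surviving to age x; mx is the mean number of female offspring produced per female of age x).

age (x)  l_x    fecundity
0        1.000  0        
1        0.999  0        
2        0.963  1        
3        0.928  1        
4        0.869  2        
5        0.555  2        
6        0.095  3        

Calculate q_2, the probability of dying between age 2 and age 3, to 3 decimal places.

q_2 = (l_2 − l_3) / l_2 = (0.963 − 0.928) / 0.963
     = 0.035 / 0.963 = 0.036345… → 0.036

0.036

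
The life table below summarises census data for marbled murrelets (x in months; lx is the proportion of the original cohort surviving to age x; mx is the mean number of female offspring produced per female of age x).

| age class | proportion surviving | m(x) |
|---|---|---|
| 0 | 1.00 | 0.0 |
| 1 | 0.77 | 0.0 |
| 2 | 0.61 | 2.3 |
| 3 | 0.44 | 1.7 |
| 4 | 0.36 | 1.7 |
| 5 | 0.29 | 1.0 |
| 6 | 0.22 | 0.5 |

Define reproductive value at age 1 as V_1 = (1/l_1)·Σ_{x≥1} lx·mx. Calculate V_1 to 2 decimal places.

lx·mx for x ≥ 1: 0, 1.403, 0.748, 0.612, 0.29, 0.11 → sum = 3.163
V_1 = 3.163 / l_1 = 3.163 / 0.77 = 4.107792… → 4.11

4.11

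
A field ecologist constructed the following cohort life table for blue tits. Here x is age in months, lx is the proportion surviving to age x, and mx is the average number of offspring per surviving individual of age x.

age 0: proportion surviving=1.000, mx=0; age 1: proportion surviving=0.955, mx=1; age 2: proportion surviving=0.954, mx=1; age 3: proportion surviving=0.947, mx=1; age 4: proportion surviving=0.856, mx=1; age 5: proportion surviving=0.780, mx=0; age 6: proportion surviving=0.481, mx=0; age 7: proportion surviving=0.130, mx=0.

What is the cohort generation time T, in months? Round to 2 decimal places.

lx·mx: 0, 0.955, 0.954, 0.947, 0.856, 0, 0, 0 → R0 = 3.712
x·lx·mx: 0, 0.955, 1.908, 2.841, 3.424, 0, 0, 0 → Σ = 9.128
T = 9.128 / 3.712 = 2.459052… → 2.46

2.46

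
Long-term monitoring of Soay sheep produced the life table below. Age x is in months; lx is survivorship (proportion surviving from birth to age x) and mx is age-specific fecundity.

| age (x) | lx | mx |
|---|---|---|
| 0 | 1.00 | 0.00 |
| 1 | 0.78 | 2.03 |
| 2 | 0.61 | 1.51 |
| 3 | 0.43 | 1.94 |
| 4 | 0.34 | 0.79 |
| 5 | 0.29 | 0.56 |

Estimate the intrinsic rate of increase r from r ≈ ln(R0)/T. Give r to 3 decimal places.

R0 = Σ lx·mx = 0 + 1.5834 + 0.9211 + 0.8342 + 0.2686 + 0.1624 = 3.7697
Σ x·lx·mx = 7.8146; T = 7.8146/3.7697 = 2.073…
r ≈ ln(R0)/T = ln(3.7697)/2.073… = 0.64013… → 0.640

0.640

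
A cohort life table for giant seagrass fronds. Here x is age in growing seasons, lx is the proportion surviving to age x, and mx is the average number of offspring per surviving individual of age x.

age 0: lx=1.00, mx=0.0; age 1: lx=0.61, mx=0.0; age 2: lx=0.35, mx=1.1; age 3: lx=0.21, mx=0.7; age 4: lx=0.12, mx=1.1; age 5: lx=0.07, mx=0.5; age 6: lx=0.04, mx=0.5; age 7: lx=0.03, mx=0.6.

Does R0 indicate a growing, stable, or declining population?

R0 = Σ lx·mx = 0 + 0 + 0.385 + 0.147 + 0.132 + 0.035 + 0.02 + 0.018 = 0.737
R0 < 1, so the population is declining.

declining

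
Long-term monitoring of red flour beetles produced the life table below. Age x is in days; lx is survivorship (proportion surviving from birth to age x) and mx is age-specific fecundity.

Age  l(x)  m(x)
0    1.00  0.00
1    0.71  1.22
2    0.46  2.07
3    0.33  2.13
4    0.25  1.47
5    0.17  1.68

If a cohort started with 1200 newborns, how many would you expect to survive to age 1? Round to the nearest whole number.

Expected survivors = N0 · l_1 = 1200 × 0.71 = 852 → 852

852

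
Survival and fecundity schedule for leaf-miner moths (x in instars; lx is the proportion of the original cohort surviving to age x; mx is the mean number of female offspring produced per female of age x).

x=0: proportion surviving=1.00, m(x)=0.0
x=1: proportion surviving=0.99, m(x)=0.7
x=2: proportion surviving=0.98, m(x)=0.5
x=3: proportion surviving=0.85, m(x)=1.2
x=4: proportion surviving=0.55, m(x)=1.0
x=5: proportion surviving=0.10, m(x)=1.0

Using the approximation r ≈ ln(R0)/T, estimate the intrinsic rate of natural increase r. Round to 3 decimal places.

R0 = Σ lx·mx = 0 + 0.693 + 0.49 + 1.02 + 0.55 + 0.1 = 2.853
Σ x·lx·mx = 7.433; T = 7.433/2.853 = 2.60533…
r ≈ ln(R0)/T = ln(2.853)/2.60533… = 0.4024… → 0.402

0.402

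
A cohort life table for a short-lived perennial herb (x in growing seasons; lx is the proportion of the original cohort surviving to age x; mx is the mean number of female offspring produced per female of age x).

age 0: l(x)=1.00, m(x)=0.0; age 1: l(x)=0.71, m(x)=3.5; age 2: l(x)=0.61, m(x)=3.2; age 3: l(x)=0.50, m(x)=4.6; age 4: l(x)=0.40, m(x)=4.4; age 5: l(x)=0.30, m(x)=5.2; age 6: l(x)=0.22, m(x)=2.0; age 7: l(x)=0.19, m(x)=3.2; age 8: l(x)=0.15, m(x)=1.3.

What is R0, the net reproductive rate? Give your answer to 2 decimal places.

lx·mx by age: 0, 2.485, 1.952, 2.3, 1.76, 1.56, 0.44, 0.608, 0.195
R0 = Σ lx·mx = 11.3 → 11.30

11.30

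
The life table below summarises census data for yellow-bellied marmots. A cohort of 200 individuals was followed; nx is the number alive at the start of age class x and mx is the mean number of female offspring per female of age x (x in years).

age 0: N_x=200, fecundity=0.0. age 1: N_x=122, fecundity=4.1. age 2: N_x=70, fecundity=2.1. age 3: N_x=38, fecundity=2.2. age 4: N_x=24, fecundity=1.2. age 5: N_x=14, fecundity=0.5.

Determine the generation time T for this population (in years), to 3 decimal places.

1.559

lx = nx/n0 = nx/200: 1, 0.61, 0.35, 0.19, 0.12, 0.07
lx·mx: 0, 2.501, 0.735, 0.418, 0.144, 0.035 → R0 = 3.833
x·lx·mx: 0, 2.501, 1.47, 1.254, 0.576, 0.175 → Σ = 5.976
T = 5.976 / 3.833 = 1.559092… → 1.559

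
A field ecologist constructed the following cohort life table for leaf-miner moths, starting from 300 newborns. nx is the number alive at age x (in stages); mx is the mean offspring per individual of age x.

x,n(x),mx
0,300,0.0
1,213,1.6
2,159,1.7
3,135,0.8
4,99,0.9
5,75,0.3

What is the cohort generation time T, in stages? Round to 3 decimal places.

lx = nx/n0 = nx/300: 1, 0.71, 0.53, 0.45, 0.33, 0.25
lx·mx: 0, 1.136, 0.901, 0.36, 0.297, 0.075 → R0 = 2.769
x·lx·mx: 0, 1.136, 1.802, 1.08, 1.188, 0.375 → Σ = 5.581
T = 5.581 / 2.769 = 2.015529… → 2.016

2.016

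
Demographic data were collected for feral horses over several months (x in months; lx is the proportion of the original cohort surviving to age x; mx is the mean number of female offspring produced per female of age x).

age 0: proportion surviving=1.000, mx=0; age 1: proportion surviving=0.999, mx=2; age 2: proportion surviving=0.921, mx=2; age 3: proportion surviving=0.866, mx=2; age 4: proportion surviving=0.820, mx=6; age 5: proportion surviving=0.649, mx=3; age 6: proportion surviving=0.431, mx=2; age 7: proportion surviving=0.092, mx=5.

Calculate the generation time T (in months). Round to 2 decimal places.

lx·mx: 0, 1.998, 1.842, 1.732, 4.92, 1.947, 0.862, 0.46 → R0 = 13.761
x·lx·mx: 0, 1.998, 3.684, 5.196, 19.68, 9.735, 5.172, 3.22 → Σ = 48.685
T = 48.685 / 13.761 = 3.537897… → 3.54

3.54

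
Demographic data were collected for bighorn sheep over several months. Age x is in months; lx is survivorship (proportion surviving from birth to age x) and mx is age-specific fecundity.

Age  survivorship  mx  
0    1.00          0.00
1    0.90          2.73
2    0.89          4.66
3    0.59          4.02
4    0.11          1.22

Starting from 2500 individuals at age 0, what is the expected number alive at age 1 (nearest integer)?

2250

Expected survivors = N0 · l_1 = 2500 × 0.90 = 2250 → 2250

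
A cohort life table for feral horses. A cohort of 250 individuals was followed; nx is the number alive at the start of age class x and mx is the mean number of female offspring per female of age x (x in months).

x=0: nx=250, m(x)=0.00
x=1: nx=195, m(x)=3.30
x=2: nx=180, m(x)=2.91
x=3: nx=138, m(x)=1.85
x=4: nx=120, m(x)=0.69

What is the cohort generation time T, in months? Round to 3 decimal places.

1.852

lx = nx/n0 = nx/250: 1, 0.78, 0.72, 0.552, 0.48
lx·mx: 0, 2.574, 2.0952, 1.0212, 0.3312 → R0 = 6.0216
x·lx·mx: 0, 2.574, 4.1904, 3.0636, 1.3248 → Σ = 11.1528
T = 11.1528 / 6.0216 = 1.852132… → 1.852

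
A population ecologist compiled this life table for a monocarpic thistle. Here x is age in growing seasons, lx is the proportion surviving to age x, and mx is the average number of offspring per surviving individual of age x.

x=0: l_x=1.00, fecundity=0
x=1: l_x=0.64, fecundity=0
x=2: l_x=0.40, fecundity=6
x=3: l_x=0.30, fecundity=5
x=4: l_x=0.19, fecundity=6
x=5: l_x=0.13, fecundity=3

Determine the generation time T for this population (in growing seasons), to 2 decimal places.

2.91

lx·mx: 0, 0, 2.4, 1.5, 1.14, 0.39 → R0 = 5.43
x·lx·mx: 0, 0, 4.8, 4.5, 4.56, 1.95 → Σ = 15.81
T = 15.81 / 5.43 = 2.911602… → 2.91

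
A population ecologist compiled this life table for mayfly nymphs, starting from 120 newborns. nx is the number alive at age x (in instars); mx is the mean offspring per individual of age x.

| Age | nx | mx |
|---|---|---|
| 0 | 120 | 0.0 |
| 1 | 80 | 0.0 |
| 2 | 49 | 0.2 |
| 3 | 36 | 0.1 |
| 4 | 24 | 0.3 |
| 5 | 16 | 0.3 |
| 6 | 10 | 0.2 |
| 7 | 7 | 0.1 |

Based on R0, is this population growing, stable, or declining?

declining

lx = nx/n0 = nx/120: 1, 0.66667…, 0.40833…, 0.3, 0.2, 0.13333…, 0.08333…, 0.05833…
R0 = Σ lx·mx = 0 + 0 + 0.081667… + 0.03 + 0.06 + 0.04… + 0.016667… + 0.005833… = 0.234167…
R0 < 1, so the population is declining.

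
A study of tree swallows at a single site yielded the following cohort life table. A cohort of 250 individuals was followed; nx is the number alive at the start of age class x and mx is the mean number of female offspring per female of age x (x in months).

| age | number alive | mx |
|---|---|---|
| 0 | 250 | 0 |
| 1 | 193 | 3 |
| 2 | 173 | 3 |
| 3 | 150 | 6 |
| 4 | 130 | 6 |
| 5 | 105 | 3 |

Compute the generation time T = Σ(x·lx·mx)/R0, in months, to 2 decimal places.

2.91

lx = nx/n0 = nx/250: 1, 0.772, 0.692, 0.6, 0.52, 0.42
lx·mx: 0, 2.316, 2.076, 3.6, 3.12, 1.26 → R0 = 12.372
x·lx·mx: 0, 2.316, 4.152, 10.8, 12.48, 6.3 → Σ = 36.048
T = 36.048 / 12.372 = 2.913676… → 2.91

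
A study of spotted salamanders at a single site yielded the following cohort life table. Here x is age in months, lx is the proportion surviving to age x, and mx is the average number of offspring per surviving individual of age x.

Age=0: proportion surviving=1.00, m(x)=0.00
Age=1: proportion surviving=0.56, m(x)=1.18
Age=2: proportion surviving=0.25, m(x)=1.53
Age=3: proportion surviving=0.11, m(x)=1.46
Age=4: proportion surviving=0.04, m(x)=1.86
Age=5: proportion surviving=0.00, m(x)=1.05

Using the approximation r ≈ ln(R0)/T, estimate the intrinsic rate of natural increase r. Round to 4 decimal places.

0.1423

R0 = Σ lx·mx = 0 + 0.6608 + 0.3825 + 0.1606 + 0.0744 + 0 = 1.2783
Σ x·lx·mx = 2.2052; T = 2.2052/1.2783 = 1.7251…
r ≈ ln(R0)/T = ln(1.2783)/1.7251… = 0.142328… → 0.1423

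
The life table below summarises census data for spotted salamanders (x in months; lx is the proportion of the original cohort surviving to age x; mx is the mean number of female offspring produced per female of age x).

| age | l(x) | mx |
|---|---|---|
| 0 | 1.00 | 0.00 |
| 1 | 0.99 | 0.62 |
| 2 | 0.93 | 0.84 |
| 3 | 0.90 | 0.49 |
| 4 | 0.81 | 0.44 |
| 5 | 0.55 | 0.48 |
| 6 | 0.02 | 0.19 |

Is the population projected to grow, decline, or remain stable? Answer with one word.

growing

R0 = Σ lx·mx = 0 + 0.6138 + 0.7812 + 0.441 + 0.3564 + 0.264 + 0.0038 = 2.4602
R0 > 1, so the population is growing.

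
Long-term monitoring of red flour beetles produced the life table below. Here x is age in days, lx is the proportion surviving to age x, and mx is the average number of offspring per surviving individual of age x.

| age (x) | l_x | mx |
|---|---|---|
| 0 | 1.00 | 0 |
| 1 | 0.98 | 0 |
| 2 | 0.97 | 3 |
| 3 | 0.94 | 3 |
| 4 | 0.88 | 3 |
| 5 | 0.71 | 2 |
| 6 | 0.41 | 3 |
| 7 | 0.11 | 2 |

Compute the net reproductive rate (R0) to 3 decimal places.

lx·mx by age: 0, 0, 2.91, 2.82, 2.64, 1.42, 1.23, 0.22
R0 = Σ lx·mx = 11.24 → 11.240

11.240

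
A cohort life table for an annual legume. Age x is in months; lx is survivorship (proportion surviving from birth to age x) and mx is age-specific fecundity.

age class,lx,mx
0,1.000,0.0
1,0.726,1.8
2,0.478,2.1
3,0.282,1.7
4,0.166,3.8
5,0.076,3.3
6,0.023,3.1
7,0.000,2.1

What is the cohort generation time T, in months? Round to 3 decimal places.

lx·mx: 0, 1.3068, 1.0038, 0.4794, 0.6308, 0.2508, 0.0713, 0 → R0 = 3.7429
x·lx·mx: 0, 1.3068, 2.0076, 1.4382, 2.5232, 1.254, 0.4278, 0 → Σ = 8.9576
T = 8.9576 / 3.7429 = 2.393225… → 2.393

2.393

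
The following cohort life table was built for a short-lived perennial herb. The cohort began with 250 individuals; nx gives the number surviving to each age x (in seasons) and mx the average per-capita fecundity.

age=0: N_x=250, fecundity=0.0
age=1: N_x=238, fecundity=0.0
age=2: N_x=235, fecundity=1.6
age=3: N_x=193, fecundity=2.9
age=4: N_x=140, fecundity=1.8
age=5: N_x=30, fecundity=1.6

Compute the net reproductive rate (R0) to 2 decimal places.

4.94

lx = nx/n0 = nx/250: 1, 0.952, 0.94, 0.772, 0.56, 0.12
lx·mx by age: 0, 0, 1.504, 2.2388, 1.008, 0.192
R0 = Σ lx·mx = 4.9428 → 4.94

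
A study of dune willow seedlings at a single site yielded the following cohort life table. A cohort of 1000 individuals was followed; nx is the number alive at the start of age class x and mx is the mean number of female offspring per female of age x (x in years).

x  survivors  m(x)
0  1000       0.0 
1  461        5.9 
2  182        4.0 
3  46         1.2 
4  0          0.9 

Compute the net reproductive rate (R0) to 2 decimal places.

lx = nx/n0 = nx/1000: 1, 0.461, 0.182, 0.046, 0
lx·mx by age: 0, 2.7199, 0.728, 0.0552, 0
R0 = Σ lx·mx = 3.5031 → 3.50

3.50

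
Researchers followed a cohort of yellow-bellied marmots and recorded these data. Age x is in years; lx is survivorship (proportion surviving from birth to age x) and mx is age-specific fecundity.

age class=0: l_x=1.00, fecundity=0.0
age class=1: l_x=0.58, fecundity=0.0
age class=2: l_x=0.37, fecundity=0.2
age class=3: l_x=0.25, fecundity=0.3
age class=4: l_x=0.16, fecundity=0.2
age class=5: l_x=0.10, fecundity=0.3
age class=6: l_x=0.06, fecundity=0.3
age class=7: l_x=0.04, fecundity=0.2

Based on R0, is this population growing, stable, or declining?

R0 = Σ lx·mx = 0 + 0 + 0.074 + 0.075 + 0.032 + 0.03 + 0.018 + 0.008 = 0.237
R0 < 1, so the population is declining.

declining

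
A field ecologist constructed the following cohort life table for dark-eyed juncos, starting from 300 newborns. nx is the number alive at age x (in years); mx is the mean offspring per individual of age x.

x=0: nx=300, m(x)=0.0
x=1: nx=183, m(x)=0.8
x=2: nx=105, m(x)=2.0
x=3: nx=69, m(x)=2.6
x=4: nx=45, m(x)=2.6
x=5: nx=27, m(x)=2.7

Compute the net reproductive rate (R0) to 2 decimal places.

2.42

lx = nx/n0 = nx/300: 1, 0.61, 0.35, 0.23, 0.15, 0.09
lx·mx by age: 0, 0.488, 0.7, 0.598, 0.39, 0.243
R0 = Σ lx·mx = 2.419 → 2.42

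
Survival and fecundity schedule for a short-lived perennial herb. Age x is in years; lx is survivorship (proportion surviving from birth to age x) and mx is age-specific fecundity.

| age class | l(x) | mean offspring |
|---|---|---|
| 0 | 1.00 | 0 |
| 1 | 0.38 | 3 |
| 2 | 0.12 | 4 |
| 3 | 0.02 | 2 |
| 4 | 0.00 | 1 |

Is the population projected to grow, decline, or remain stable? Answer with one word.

R0 = Σ lx·mx = 0 + 1.14 + 0.48 + 0.04 + 0 = 1.66
R0 > 1, so the population is growing.

growing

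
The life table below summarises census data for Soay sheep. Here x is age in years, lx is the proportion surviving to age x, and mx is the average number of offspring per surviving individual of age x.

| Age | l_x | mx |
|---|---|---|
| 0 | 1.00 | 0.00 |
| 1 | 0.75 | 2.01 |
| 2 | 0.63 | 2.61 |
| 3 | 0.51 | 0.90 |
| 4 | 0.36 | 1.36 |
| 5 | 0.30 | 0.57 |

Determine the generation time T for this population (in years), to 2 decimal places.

2.10

lx·mx: 0, 1.5075, 1.6443, 0.459, 0.4896, 0.171 → R0 = 4.2714
x·lx·mx: 0, 1.5075, 3.2886, 1.377, 1.9584, 0.855 → Σ = 8.9865
T = 8.9865 / 4.2714 = 2.103877… → 2.10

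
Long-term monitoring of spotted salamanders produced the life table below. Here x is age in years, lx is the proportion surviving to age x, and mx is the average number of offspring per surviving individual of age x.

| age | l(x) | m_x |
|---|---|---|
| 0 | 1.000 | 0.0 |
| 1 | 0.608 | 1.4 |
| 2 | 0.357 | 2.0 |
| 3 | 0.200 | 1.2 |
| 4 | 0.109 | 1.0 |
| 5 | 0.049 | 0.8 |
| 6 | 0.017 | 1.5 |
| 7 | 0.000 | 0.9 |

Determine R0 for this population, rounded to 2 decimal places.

lx·mx by age: 0, 0.8512, 0.714, 0.24, 0.109, 0.0392, 0.0255, 0
R0 = Σ lx·mx = 1.9789 → 1.98

1.98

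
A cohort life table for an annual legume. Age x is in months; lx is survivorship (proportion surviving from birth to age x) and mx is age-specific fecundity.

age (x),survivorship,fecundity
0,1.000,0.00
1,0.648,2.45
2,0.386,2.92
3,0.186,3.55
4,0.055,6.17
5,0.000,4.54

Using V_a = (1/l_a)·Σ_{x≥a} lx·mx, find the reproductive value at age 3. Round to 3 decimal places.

5.374

lx·mx for x ≥ 3: 0.6603, 0.33935, 0 → sum = 0.99965
V_3 = 0.99965 / l_3 = 0.99965 / 0.186 = 5.374462… → 5.374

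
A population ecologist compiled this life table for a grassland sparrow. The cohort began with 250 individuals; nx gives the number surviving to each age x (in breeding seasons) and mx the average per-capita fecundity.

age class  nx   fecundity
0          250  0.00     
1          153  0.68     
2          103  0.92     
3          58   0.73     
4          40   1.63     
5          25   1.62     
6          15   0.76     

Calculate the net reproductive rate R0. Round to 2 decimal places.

lx = nx/n0 = nx/250: 1, 0.612, 0.412, 0.232, 0.16, 0.1, 0.06
lx·mx by age: 0, 0.41616, 0.37904, 0.16936, 0.2608, 0.162, 0.0456
R0 = Σ lx·mx = 1.43296 → 1.43

1.43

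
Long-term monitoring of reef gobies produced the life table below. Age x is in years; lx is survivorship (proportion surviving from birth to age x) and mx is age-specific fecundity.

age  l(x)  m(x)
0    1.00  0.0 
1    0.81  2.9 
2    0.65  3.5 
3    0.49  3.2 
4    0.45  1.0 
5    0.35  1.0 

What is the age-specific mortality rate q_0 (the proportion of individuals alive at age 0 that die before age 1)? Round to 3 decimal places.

q_0 = (l_0 − l_1) / l_0 = (1 − 0.81) / 1
     = 0.19 / 1 = 0.19 → 0.190

0.190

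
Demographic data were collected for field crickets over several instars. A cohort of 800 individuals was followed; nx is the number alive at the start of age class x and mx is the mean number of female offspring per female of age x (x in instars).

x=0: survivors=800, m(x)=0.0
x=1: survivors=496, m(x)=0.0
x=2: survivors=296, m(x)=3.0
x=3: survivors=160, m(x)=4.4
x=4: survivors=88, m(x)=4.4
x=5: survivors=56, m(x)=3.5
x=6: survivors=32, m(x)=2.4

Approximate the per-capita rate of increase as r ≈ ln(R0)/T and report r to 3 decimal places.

lx = nx/n0 = nx/800: 1, 0.62, 0.37, 0.2, 0.11, 0.07, 0.04
R0 = Σ lx·mx = 0 + 0 + 1.11 + 0.88 + 0.484 + 0.245 + 0.096 = 2.815
Σ x·lx·mx = 8.597; T = 8.597/2.815 = 3.054…
r ≈ ln(R0)/T = ln(2.815)/3.054… = 0.33889… → 0.339

0.339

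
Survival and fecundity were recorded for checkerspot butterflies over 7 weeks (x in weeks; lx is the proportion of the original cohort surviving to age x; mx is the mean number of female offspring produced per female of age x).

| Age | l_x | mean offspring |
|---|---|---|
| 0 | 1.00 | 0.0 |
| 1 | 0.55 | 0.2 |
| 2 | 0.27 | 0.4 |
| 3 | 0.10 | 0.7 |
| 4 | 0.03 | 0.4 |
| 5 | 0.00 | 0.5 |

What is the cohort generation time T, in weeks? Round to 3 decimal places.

lx·mx: 0, 0.11, 0.108, 0.07, 0.012, 0 → R0 = 0.3
x·lx·mx: 0, 0.11, 0.216, 0.21, 0.048, 0 → Σ = 0.584
T = 0.584 / 0.3 = 1.946667… → 1.947

1.947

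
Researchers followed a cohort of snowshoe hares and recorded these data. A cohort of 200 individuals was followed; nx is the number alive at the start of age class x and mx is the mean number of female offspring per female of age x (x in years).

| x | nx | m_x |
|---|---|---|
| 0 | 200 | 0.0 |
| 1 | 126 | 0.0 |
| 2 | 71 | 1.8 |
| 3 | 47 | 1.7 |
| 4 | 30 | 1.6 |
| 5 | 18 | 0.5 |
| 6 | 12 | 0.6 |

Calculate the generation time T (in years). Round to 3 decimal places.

2.852

lx = nx/n0 = nx/200: 1, 0.63, 0.355, 0.235, 0.15, 0.09, 0.06
lx·mx: 0, 0, 0.639, 0.3995, 0.24, 0.045, 0.036 → R0 = 1.3595
x·lx·mx: 0, 0, 1.278, 1.1985, 0.96, 0.225, 0.216 → Σ = 3.8775
T = 3.8775 / 1.3595 = 2.852152… → 2.852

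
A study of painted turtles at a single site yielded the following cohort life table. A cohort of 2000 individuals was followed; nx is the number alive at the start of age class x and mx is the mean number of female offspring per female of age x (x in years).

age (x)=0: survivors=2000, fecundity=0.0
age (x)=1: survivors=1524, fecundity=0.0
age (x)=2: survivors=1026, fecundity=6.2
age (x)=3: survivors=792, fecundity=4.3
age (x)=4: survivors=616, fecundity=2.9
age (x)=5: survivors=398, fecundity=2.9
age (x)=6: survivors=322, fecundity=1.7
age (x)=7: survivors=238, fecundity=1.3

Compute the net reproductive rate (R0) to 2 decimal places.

6.78

lx = nx/n0 = nx/2000: 1, 0.762, 0.513, 0.396, 0.308, 0.199, 0.161, 0.119
lx·mx by age: 0, 0, 3.1806, 1.7028, 0.8932, 0.5771, 0.2737, 0.1547
R0 = Σ lx·mx = 6.7821 → 6.78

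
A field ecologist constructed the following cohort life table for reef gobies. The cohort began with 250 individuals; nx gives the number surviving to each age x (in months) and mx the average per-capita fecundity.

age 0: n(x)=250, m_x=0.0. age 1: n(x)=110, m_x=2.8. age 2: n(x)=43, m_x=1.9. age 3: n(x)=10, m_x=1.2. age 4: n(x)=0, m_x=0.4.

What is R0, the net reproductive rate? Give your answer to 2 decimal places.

lx = nx/n0 = nx/250: 1, 0.44, 0.172, 0.04, 0
lx·mx by age: 0, 1.232, 0.3268, 0.048, 0
R0 = Σ lx·mx = 1.6068 → 1.61

1.61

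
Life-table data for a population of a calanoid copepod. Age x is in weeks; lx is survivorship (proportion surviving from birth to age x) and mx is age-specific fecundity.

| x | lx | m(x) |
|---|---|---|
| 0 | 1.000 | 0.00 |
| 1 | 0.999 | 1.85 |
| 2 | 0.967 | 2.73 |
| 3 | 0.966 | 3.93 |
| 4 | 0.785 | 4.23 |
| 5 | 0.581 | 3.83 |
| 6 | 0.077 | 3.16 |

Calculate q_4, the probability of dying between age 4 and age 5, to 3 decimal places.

0.260

q_4 = (l_4 − l_5) / l_4 = (0.785 − 0.581) / 0.785
     = 0.204 / 0.785 = 0.259873… → 0.260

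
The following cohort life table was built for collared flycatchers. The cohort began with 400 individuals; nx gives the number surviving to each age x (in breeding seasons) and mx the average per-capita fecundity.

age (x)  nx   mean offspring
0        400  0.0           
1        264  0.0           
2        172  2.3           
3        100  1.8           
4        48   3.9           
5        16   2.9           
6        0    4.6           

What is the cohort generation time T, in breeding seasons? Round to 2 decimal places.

2.86

lx = nx/n0 = nx/400: 1, 0.66, 0.43, 0.25, 0.12, 0.04, 0
lx·mx: 0, 0, 0.989, 0.45, 0.468, 0.116, 0 → R0 = 2.023
x·lx·mx: 0, 0, 1.978, 1.35, 1.872, 0.58, 0 → Σ = 5.78
T = 5.78 / 2.023 = 2.857143… → 2.86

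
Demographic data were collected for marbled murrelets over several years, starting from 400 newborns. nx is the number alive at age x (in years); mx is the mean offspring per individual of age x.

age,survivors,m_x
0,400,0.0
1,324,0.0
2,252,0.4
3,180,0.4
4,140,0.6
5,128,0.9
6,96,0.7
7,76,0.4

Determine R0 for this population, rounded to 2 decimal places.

lx = nx/n0 = nx/400: 1, 0.81, 0.63, 0.45, 0.35, 0.32, 0.24, 0.19
lx·mx by age: 0, 0, 0.252, 0.18, 0.21, 0.288, 0.168, 0.076
R0 = Σ lx·mx = 1.174 → 1.17

1.17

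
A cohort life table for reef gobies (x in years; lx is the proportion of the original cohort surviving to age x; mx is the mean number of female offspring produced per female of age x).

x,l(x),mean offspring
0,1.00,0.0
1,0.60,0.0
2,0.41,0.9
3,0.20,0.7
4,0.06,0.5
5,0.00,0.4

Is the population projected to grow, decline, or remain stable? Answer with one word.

R0 = Σ lx·mx = 0 + 0 + 0.369 + 0.14 + 0.03 + 0 = 0.539
R0 < 1, so the population is declining.

declining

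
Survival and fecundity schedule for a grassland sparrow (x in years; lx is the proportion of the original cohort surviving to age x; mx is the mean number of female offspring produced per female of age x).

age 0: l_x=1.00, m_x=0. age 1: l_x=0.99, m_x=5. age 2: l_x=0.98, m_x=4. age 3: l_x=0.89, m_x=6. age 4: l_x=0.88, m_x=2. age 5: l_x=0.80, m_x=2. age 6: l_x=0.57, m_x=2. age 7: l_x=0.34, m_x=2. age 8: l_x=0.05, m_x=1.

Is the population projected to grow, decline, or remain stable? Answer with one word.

R0 = Σ lx·mx = 0 + 4.95 + 3.92 + 5.34 + 1.76 + 1.6 + 1.14 + 0.68 + 0.05 = 19.44
R0 > 1, so the population is growing.

growing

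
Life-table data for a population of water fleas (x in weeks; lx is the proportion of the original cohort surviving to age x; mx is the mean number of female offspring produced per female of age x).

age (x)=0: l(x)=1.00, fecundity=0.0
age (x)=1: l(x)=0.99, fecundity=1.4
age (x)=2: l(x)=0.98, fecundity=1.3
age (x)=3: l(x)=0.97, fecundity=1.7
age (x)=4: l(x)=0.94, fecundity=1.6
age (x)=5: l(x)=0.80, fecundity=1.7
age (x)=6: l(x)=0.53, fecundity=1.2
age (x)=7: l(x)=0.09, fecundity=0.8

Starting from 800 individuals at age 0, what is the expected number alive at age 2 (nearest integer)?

Expected survivors = N0 · l_2 = 800 × 0.98 = 784 → 784

784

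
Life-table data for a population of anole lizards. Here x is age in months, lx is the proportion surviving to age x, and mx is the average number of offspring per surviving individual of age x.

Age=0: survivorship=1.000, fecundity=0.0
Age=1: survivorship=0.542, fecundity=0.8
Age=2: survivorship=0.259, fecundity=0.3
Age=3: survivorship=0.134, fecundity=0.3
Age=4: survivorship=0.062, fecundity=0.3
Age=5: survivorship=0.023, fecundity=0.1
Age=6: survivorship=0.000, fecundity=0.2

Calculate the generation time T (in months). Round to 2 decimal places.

lx·mx: 0, 0.4336, 0.0777, 0.0402, 0.0186, 0.0023, 0 → R0 = 0.5724
x·lx·mx: 0, 0.4336, 0.1554, 0.1206, 0.0744, 0.0115, 0 → Σ = 0.7955
T = 0.7955 / 0.5724 = 1.389762… → 1.39

1.39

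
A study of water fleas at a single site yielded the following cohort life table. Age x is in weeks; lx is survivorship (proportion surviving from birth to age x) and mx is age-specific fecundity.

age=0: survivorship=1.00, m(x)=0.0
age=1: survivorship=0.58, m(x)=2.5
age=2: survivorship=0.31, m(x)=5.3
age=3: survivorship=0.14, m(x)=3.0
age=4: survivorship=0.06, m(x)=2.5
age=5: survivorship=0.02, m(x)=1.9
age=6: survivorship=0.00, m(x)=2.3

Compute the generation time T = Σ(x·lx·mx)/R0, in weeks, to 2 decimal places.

lx·mx: 0, 1.45, 1.643, 0.42, 0.15, 0.038, 0 → R0 = 3.701
x·lx·mx: 0, 1.45, 3.286, 1.26, 0.6, 0.19, 0 → Σ = 6.786
T = 6.786 / 3.701 = 1.833558… → 1.83

1.83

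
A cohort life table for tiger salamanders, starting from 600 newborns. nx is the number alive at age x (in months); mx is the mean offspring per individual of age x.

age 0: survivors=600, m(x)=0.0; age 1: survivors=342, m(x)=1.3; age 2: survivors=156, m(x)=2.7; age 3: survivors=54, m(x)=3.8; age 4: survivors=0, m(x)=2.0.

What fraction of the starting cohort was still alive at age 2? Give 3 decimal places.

l_2 = n_2/n_0 = 156/600 = 0.26 → 0.260

0.260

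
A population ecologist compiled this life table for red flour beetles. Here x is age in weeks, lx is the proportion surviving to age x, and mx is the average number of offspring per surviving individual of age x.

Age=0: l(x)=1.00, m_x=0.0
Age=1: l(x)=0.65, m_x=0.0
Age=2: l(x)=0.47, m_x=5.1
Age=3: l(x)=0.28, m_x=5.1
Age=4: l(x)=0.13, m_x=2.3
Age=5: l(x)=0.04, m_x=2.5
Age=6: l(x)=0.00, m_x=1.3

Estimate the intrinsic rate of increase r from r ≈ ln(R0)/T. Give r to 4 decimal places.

0.5649

R0 = Σ lx·mx = 0 + 0 + 2.397 + 1.428 + 0.299 + 0.1 + 0 = 4.224
Σ x·lx·mx = 10.774; T = 10.774/4.224 = 2.55066…
r ≈ ln(R0)/T = ln(4.224)/2.55066… = 0.564866… → 0.5649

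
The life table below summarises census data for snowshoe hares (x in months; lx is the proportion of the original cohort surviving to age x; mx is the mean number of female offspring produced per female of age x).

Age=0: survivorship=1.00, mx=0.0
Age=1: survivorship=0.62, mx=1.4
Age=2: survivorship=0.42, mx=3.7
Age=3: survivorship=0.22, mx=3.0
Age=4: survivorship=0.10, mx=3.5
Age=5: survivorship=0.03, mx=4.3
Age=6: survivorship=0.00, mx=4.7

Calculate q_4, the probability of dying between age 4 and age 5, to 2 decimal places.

0.70

q_4 = (l_4 − l_5) / l_4 = (0.1 − 0.03) / 0.1
     = 0.07 / 0.1 = 0.7 → 0.70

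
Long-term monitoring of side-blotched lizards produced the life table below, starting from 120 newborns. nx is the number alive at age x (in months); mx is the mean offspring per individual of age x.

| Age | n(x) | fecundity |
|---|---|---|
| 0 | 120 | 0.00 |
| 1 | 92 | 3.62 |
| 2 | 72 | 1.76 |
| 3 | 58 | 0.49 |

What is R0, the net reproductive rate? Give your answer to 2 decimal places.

lx = nx/n0 = nx/120: 1, 0.76667…, 0.6, 0.48333…
lx·mx by age: 0, 2.775333…, 1.056, 0.236833…
R0 = Σ lx·mx = 4.068167… → 4.07

4.07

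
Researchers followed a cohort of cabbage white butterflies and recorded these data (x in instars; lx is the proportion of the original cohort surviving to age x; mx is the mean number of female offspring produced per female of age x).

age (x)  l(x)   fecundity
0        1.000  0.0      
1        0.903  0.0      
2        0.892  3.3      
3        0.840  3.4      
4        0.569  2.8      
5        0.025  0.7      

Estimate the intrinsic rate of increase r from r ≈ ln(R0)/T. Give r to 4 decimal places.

0.7096

R0 = Σ lx·mx = 0 + 0 + 2.9436 + 2.856 + 1.5932 + 0.0175 = 7.4103
Σ x·lx·mx = 20.9155; T = 20.9155/7.4103 = 2.82249…
r ≈ ln(R0)/T = ln(7.4103)/2.82249… = 0.709611… → 0.7096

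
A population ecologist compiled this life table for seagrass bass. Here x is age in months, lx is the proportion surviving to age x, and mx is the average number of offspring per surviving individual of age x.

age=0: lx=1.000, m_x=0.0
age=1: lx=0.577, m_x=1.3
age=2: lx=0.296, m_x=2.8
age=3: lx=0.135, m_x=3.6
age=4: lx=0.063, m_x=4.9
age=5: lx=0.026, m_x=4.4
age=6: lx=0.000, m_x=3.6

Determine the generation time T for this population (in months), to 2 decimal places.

lx·mx: 0, 0.7501, 0.8288, 0.486, 0.3087, 0.1144, 0 → R0 = 2.488
x·lx·mx: 0, 0.7501, 1.6576, 1.458, 1.2348, 0.572, 0 → Σ = 5.6725
T = 5.6725 / 2.488 = 2.279944… → 2.28

2.28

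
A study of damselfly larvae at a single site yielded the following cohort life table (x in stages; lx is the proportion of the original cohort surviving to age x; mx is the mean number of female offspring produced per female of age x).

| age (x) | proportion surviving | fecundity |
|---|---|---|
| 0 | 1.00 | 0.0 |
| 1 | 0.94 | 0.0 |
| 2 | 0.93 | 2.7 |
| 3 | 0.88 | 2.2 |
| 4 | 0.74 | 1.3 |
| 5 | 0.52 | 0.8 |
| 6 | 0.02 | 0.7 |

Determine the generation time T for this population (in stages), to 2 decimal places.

2.88

lx·mx: 0, 0, 2.511, 1.936, 0.962, 0.416, 0.014 → R0 = 5.839
x·lx·mx: 0, 0, 5.022, 5.808, 3.848, 2.08, 0.084 → Σ = 16.842
T = 16.842 / 5.839 = 2.884398… → 2.88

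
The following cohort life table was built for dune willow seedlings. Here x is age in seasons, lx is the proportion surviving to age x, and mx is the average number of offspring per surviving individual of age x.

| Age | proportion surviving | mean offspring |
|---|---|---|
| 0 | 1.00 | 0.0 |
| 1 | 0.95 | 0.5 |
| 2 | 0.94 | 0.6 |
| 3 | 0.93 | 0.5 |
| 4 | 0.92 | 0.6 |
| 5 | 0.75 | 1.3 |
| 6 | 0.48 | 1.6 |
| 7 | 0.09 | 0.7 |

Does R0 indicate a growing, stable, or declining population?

R0 = Σ lx·mx = 0 + 0.475 + 0.564 + 0.465 + 0.552 + 0.975 + 0.768 + 0.063 = 3.862
R0 > 1, so the population is growing.

growing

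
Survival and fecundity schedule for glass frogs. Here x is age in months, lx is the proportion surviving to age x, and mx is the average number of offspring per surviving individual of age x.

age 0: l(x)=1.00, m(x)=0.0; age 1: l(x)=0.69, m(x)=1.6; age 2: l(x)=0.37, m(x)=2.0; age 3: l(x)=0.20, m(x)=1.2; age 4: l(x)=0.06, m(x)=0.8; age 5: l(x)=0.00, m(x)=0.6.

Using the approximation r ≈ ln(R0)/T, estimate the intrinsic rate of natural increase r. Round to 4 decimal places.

0.4617

R0 = Σ lx·mx = 0 + 1.104 + 0.74 + 0.24 + 0.048 + 0 = 2.132
Σ x·lx·mx = 3.496; T = 3.496/2.132 = 1.63977…
r ≈ ln(R0)/T = ln(2.132)/1.63977… = 0.461686… → 0.4617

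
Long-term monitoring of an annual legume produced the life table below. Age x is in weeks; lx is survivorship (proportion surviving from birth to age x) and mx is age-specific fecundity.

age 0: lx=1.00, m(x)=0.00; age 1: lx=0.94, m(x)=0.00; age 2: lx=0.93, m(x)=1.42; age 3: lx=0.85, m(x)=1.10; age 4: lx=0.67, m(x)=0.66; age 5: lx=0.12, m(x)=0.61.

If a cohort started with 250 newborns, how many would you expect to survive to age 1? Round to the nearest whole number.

235

Expected survivors = N0 · l_1 = 250 × 0.94 = 235 → 235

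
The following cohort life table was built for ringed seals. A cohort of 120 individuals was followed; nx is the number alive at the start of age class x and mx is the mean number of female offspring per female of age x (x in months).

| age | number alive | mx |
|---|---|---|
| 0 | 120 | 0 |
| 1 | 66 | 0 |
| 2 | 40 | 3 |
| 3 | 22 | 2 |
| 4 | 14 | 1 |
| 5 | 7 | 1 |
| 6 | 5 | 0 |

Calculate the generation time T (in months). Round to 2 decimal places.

lx = nx/n0 = nx/120: 1, 0.55, 0.33333…, 0.18333…, 0.11667…, 0.05833…, 0.04167…
lx·mx: 0, 0, 1…, 0.366667…, 0.116667…, 0.058333…, 0 → R0 = 1.541667…
x·lx·mx: 0, 0, 2…, 1.1…, 0.466667…, 0.291667…, 0 → Σ = 3.858333…
T = 3.858333… / 1.541667… = 2.502703… → 2.50

2.50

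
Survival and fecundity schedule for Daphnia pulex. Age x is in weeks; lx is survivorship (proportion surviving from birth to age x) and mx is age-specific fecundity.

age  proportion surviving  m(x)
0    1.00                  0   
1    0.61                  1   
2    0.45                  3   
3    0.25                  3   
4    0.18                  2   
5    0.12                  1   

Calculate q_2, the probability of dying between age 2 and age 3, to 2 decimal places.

0.44

q_2 = (l_2 − l_3) / l_2 = (0.45 − 0.25) / 0.45
     = 0.2 / 0.45 = 0.444444… → 0.44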